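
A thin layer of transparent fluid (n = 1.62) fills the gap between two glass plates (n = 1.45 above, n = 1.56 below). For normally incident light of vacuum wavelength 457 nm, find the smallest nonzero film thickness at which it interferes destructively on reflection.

At the upper boundary (n = 1.45 to n = 1.62) the reflected ray undergoes a half-wave phase shift.
Bottom surface (1.62 → 1.56): reflection off a lower-index medium gives no phase shift.
The two reflections differ by half a wavelength.
For minimum reflection here: 2 n t = m λ.
Minimum nonzero at m = 1: t = λ / (2 n) = 457 / (2 × 1.62) = 141 nm.

141 nm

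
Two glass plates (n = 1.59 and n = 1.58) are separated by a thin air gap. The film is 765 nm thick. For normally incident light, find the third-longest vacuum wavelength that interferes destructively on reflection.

At the upper boundary (n = 1.59 to n = 1.0) the reflected ray undergoes no phase shift.
At the lower boundary (n = 1.0 to n = 1.58) the reflected ray undergoes a half-wave phase shift.
Exactly one π shift → a net half-wave offset.
So the condition for destructive reflection is 2 n t = m λ.
λ = 2 n t / m. The third-longest wavelength is m = 3: λ = 2 × 1.0 × 765 / 3.00 = 510 nm.

510 nm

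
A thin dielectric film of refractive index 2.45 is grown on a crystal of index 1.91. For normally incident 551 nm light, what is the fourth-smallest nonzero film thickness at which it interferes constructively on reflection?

394 nm

At the upper boundary (n = 1.0 to n = 2.45) the reflected ray undergoes a half-wave phase shift.
At the lower boundary (n = 2.45 to n = 1.91) the reflected ray undergoes no phase shift.
Net: one phase inversion between the two reflected rays.
For bright reflection here: 2 n t = (m + ½) λ.
The fourth-smallest nonzero thickness corresponds to m = 3: t = (m + ½) λ / (2 n) = 3.50 × 551 / (2 × 2.45) = 394 nm.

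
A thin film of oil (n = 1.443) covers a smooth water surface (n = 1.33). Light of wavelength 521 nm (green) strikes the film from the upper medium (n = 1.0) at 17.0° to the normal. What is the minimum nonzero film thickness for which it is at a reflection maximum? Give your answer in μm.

0.0922 μm

Ray reflecting at the top interface goes from n = 1.0 toward n = 1.443: a half-wave phase shift.
Bottom surface (1.443 → 1.33): reflection off a lower-index medium gives no phase shift.
The two reflections differ by half a wavelength.
For strong reflection here: 2 n t cos θ_r = (m + ½) λ.
Snell's law: 1.0 sin 17.0° = 1.443 sin θ_r → sin θ_r = 0.203, cos θ_r = 0.979.
Minimum at m = 0: t = λ / (4 n cos θ_r) = 521 / (4 × 1.443 × 0.979) = 92.2 nm.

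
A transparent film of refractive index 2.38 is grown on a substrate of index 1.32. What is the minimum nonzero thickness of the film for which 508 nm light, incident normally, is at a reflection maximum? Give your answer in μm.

At the upper boundary (n = 1.0 to n = 2.38) the reflected ray undergoes a half-wave phase shift.
At the lower boundary (n = 2.38 to n = 1.32) the reflected ray undergoes no phase shift.
Net: one phase inversion between the two reflected rays.
So the condition for constructive reflection is 2 n t = (m + ½) λ.
Minimum at m = 0: t = λ / (4 n) = 508 / (4 × 2.38) = 53.4 nm.

0.0534 μm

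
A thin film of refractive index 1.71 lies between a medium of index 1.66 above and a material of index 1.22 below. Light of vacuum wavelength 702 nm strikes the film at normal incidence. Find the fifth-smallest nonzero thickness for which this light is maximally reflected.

At the upper boundary (n = 1.66 to n = 1.71) the reflected ray undergoes a half-wave phase shift.
Ray reflecting at the bottom interface goes from n = 1.71 toward n = 1.22: no phase shift.
The two reflections differ by half a wavelength.
With one net inversion, constructive interference in reflection requires 2 n t = (m + ½) λ.
The fifth-smallest nonzero thickness corresponds to m = 4: t = (m + ½) λ / (2 n) = 4.50 × 702 / (2 × 1.71) = 924 nm.

924 nm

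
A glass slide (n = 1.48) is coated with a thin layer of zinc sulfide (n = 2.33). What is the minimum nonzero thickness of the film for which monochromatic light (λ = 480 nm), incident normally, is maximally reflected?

51.5 nm

Top surface (1.0 → 2.33): reflection off a higher-index medium gives a half-wave phase shift.
At the lower boundary (n = 2.33 to n = 1.48) the reflected ray undergoes no phase shift.
The two reflections differ by half a wavelength.
For maximum reflection here: 2 n t = (m + ½) λ.
Minimum at m = 0: t = λ / (4 n) = 480 / (4 × 2.33) = 51.5 nm.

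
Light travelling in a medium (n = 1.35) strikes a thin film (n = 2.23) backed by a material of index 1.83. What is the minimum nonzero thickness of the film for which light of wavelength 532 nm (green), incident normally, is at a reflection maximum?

59.6 nm

Top surface (1.35 → 2.23): reflection off a higher-index medium gives a half-wave phase shift.
At the lower boundary (n = 2.23 to n = 1.83) the reflected ray undergoes no phase shift.
Exactly one π shift → a net half-wave offset.
So the condition for constructive reflection is 2 n t = (m + ½) λ.
Minimum at m = 0: t = λ / (4 n) = 532 / (4 × 2.23) = 59.6 nm.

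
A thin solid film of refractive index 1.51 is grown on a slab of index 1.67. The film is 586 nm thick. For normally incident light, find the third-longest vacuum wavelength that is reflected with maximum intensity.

Top surface (1.0 → 1.51): reflection off a higher-index medium gives a half-wave phase shift.
Bottom surface (1.51 → 1.67): reflection off a higher-index medium gives a half-wave phase shift.
Net: no relative phase inversion (both shifts match).
For bright reflection here: 2 n t = m λ.
λ = 2 n t / m. The third-longest wavelength is m = 3: λ = 2 × 1.51 × 586 / 3.00 = 590 nm.

590 nm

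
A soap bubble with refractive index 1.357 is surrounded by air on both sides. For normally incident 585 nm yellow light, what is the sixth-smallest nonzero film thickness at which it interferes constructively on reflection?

Top surface (1.0 → 1.357): reflection off a higher-index medium gives a half-wave phase shift.
Ray reflecting at the bottom interface goes from n = 1.357 toward n = 1.0: no phase shift.
The two reflections differ by half a wavelength.
So the condition for constructive reflection is 2 n t = (m + ½) λ.
The sixth-smallest nonzero thickness corresponds to m = 5: t = (m + ½) λ / (2 n) = 5.50 × 585 / (2 × 1.357) = 1186 nm.

1186 nm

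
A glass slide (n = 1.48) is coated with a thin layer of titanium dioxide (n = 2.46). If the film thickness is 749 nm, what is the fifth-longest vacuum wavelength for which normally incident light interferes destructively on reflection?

737 nm

Ray reflecting at the top interface goes from n = 1.0 toward n = 2.46: a half-wave phase shift.
Bottom surface (2.46 → 1.48): reflection off a lower-index medium gives no phase shift.
The two reflections differ by half a wavelength.
With one net inversion, destructive interference in reflection requires 2 n t = m λ.
λ = 2 n t / m. The fifth-longest wavelength is m = 5: λ = 2 × 2.46 × 749 / 5.00 = 737 nm.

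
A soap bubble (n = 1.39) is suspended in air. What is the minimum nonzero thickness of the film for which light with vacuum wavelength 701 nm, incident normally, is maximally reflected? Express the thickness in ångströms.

Top surface (1.0 → 1.39): reflection off a higher-index medium gives a half-wave phase shift.
Bottom surface (1.39 → 1.0): reflection off a lower-index medium gives no phase shift.
Net: one phase inversion between the two reflected rays.
For bright reflection here: 2 n t = (m + ½) λ.
Minimum at m = 0: t = λ / (4 n) = 701 / (4 × 1.39) = 126 nm.

1261 Å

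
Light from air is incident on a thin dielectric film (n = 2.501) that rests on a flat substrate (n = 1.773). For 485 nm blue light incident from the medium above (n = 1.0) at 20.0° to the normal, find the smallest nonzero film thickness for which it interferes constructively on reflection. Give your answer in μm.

Top surface (1.0 → 2.501): reflection off a higher-index medium gives a half-wave phase shift.
Ray reflecting at the bottom interface goes from n = 2.501 toward n = 1.773: no phase shift.
Exactly one π shift → a net half-wave offset.
For bright reflection here: 2 n t cos θ_r = (m + ½) λ.
Snell's law: 1.0 sin 20.0° = 2.501 sin θ_r → sin θ_r = 0.137, cos θ_r = 0.991.
Minimum at m = 0: t = λ / (4 n cos θ_r) = 485 / (4 × 2.501 × 0.991) = 48.9 nm.

0.0489 μm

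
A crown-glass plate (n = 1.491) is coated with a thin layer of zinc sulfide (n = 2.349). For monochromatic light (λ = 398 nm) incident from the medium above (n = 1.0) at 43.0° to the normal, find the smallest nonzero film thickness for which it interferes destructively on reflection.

Top surface (1.0 → 2.349): reflection off a higher-index medium gives a half-wave phase shift.
Bottom surface (2.349 → 1.491): reflection off a lower-index medium gives no phase shift.
Net: one phase inversion between the two reflected rays.
So the condition for destructive reflection is 2 n t cos θ_r = m λ.
Snell's law: 1.0 sin 43.0° = 2.349 sin θ_r → sin θ_r = 0.290, cos θ_r = 0.957.
Minimum nonzero at m = 1: t = λ / (2 n cos θ_r) = 398 / (2 × 2.349 × 0.957) = 88.5 nm.

88.5 nm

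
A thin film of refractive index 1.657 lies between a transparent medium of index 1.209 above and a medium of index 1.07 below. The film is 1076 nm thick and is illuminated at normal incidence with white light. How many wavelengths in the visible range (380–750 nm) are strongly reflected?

Ray reflecting at the top interface goes from n = 1.209 toward n = 1.657: a half-wave phase shift.
Bottom surface (1.657 → 1.07): reflection off a lower-index medium gives no phase shift.
The two reflections differ by half a wavelength.
With one net inversion, constructive interference in reflection requires 2 n t = (m + ½) λ.
λ = 2 n t / (m + ½) = 3566 / (m + ½) nm.
m=4: 792 nm (IR); m=5: 648 nm (visible); m=6: 549 nm (visible); m=7: 475 nm (visible); m=8: 420 nm (visible); m=9: 375 nm (UV).

4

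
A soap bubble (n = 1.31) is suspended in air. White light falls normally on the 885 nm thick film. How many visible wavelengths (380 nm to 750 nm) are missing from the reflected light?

Ray reflecting at the top interface goes from n = 1.0 toward n = 1.31: a half-wave phase shift.
Bottom surface (1.31 → 1.0): reflection off a lower-index medium gives no phase shift.
Exactly one π shift → a net half-wave offset.
For minimum reflection here: 2 n t = m λ.
λ = 2 n t / m = 2319 / m nm.
m=3: 773 nm (IR); m=4: 580 nm (visible); m=5: 464 nm (visible); m=6: 386 nm (visible); m=7: 331 nm (UV).

3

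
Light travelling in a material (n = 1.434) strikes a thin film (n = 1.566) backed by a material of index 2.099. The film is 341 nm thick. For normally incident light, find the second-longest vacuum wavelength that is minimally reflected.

At the upper boundary (n = 1.434 to n = 1.566) the reflected ray undergoes a half-wave phase shift.
Bottom surface (1.566 → 2.099): reflection off a higher-index medium gives a half-wave phase shift.
Zero or two π shifts → no net half-wave offset.
With no net inversion, destructive interference in reflection requires 2 n t = (m + ½) λ.
λ = 2 n t / (m + ½). The second-longest wavelength is m = 1: λ = 2 × 1.566 × 341 / 1.50 = 712 nm.

712 nm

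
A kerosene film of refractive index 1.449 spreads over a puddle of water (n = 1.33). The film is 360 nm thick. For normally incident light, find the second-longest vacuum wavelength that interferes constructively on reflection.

Top surface (1.0 → 1.449): reflection off a higher-index medium gives a half-wave phase shift.
Bottom surface (1.449 → 1.33): reflection off a lower-index medium gives no phase shift.
The two reflections differ by half a wavelength.
With one net inversion, constructive interference in reflection requires 2 n t = (m + ½) λ.
λ = 2 n t / (m + ½). The second-longest wavelength is m = 1: λ = 2 × 1.449 × 360 / 1.50 = 696 nm.

696 nm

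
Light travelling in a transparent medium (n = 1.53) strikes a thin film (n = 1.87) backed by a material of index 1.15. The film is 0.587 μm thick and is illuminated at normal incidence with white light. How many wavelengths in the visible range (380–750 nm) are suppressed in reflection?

At the upper boundary (n = 1.53 to n = 1.87) the reflected ray undergoes a half-wave phase shift.
Bottom surface (1.87 → 1.15): reflection off a lower-index medium gives no phase shift.
Exactly one π shift → a net half-wave offset.
With one net inversion, destructive interference in reflection requires 2 n t = m λ.
λ = 2 n t / m = 2195 / m nm.
m=2: 1098 nm (IR); m=3: 732 nm (visible); m=4: 549 nm (visible); m=5: 439 nm (visible); m=6: 366 nm (UV).

3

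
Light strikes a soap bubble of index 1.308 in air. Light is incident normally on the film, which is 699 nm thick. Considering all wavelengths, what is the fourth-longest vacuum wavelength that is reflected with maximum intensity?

522 nm

Ray reflecting at the top interface goes from n = 1.0 toward n = 1.308: a half-wave phase shift.
Ray reflecting at the bottom interface goes from n = 1.308 toward n = 1.0: no phase shift.
The two reflections differ by half a wavelength.
With one net inversion, constructive interference in reflection requires 2 n t = (m + ½) λ.
λ = 2 n t / (m + ½). The fourth-longest wavelength is m = 3: λ = 2 × 1.308 × 699 / 3.50 = 522 nm.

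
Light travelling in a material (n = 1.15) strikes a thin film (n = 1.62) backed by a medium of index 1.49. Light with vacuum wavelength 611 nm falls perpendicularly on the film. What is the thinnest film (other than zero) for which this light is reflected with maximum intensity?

At the upper boundary (n = 1.15 to n = 1.62) the reflected ray undergoes a half-wave phase shift.
Bottom surface (1.62 → 1.49): reflection off a lower-index medium gives no phase shift.
The two reflections differ by half a wavelength.
For bright reflection here: 2 n t = (m + ½) λ.
Minimum at m = 0: t = λ / (4 n) = 611 / (4 × 1.62) = 94.3 nm.

94.3 nm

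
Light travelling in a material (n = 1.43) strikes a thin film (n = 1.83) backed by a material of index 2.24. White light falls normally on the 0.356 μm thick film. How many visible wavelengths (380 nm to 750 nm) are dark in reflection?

Top surface (1.43 → 1.83): reflection off a higher-index medium gives a half-wave phase shift.
At the lower boundary (n = 1.83 to n = 2.24) the reflected ray undergoes a half-wave phase shift.
The two reflections carry the same phase change, so no net offset.
With no net inversion, destructive interference in reflection requires 2 n t = (m + ½) λ.
λ = 2 n t / (m + ½) = 1303 / (m + ½) nm.
m=1: 869 nm (IR); m=2: 521 nm (visible); m=3: 372 nm (UV).

1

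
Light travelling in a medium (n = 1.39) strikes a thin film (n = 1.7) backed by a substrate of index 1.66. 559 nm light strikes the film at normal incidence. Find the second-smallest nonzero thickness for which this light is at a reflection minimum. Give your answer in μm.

At the upper boundary (n = 1.39 to n = 1.7) the reflected ray undergoes a half-wave phase shift.
At the lower boundary (n = 1.7 to n = 1.66) the reflected ray undergoes no phase shift.
Net: one phase inversion between the two reflected rays.
With one net inversion, destructive interference in reflection requires 2 n t = m λ.
The second-smallest nonzero thickness corresponds to m = 2: t = m λ / (2 n) = 2.00 × 559 / (2 × 1.7) = 329 nm.

0.329 μm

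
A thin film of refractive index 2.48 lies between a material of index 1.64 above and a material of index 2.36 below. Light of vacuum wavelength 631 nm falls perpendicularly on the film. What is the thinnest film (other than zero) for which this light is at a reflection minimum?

Ray reflecting at the top interface goes from n = 1.64 toward n = 2.48: a half-wave phase shift.
Ray reflecting at the bottom interface goes from n = 2.48 toward n = 2.36: no phase shift.
The two reflections differ by half a wavelength.
So the condition for destructive reflection is 2 n t = m λ.
Minimum nonzero at m = 1: t = λ / (2 n) = 631 / (2 × 2.48) = 127 nm.

127 nm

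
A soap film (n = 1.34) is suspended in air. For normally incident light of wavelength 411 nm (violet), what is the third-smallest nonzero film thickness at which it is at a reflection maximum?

At the upper boundary (n = 1.0 to n = 1.34) the reflected ray undergoes a half-wave phase shift.
Bottom surface (1.34 → 1.0): reflection off a lower-index medium gives no phase shift.
The two reflections differ by half a wavelength.
For bright reflection here: 2 n t = (m + ½) λ.
The third-smallest nonzero thickness corresponds to m = 2: t = (m + ½) λ / (2 n) = 2.50 × 411 / (2 × 1.34) = 383 nm.

383 nm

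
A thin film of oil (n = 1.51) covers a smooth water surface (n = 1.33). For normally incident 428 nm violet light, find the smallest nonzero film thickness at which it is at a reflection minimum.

142 nm

Top surface (1.0 → 1.51): reflection off a higher-index medium gives a half-wave phase shift.
Bottom surface (1.51 → 1.33): reflection off a lower-index medium gives no phase shift.
The two reflections differ by half a wavelength.
With one net inversion, destructive interference in reflection requires 2 n t = m λ.
Minimum nonzero at m = 1: t = λ / (2 n) = 428 / (2 × 1.51) = 142 nm.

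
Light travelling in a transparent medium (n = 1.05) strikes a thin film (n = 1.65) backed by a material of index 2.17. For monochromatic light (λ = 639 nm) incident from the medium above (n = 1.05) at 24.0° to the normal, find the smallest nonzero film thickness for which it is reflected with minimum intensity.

Top surface (1.05 → 1.65): reflection off a higher-index medium gives a half-wave phase shift.
Ray reflecting at the bottom interface goes from n = 1.65 toward n = 2.17: a half-wave phase shift.
The two reflections carry the same phase change, so no net offset.
For minimum reflection here: 2 n t cos θ_r = (m + ½) λ.
Snell's law: 1.05 sin 24.0° = 1.65 sin θ_r → sin θ_r = 0.259, cos θ_r = 0.966.
Minimum at m = 0: t = λ / (4 n cos θ_r) = 639 / (4 × 1.65 × 0.966) = 100 nm.

100 nm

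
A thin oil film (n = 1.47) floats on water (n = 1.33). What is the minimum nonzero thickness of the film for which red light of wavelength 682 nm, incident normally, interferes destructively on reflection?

232 nm

At the upper boundary (n = 1.0 to n = 1.47) the reflected ray undergoes a half-wave phase shift.
Ray reflecting at the bottom interface goes from n = 1.47 toward n = 1.33: no phase shift.
Net: one phase inversion between the two reflected rays.
For minimum reflection here: 2 n t = m λ.
Minimum nonzero at m = 1: t = λ / (2 n) = 682 / (2 × 1.47) = 232 nm.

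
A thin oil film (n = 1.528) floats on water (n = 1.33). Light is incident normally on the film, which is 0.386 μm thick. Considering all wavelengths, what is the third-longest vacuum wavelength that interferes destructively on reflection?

Ray reflecting at the top interface goes from n = 1.0 toward n = 1.528: a half-wave phase shift.
Ray reflecting at the bottom interface goes from n = 1.528 toward n = 1.33: no phase shift.
The two reflections differ by half a wavelength.
For minimum reflection here: 2 n t = m λ.
λ = 2 n t / m. The third-longest wavelength is m = 3: λ = 2 × 1.528 × 386 / 3.00 = 393 nm.

393 nm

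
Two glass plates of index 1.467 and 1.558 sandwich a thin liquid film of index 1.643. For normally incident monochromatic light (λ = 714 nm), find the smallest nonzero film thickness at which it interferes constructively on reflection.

Ray reflecting at the top interface goes from n = 1.467 toward n = 1.643: a half-wave phase shift.
Bottom surface (1.643 → 1.558): reflection off a lower-index medium gives no phase shift.
Exactly one π shift → a net half-wave offset.
So the condition for constructive reflection is 2 n t = (m + ½) λ.
Minimum at m = 0: t = λ / (4 n) = 714 / (4 × 1.643) = 109 nm.

109 nm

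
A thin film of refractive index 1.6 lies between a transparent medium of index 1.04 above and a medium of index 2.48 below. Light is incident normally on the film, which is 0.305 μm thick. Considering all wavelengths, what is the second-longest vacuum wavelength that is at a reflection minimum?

Ray reflecting at the top interface goes from n = 1.04 toward n = 1.6: a half-wave phase shift.
Bottom surface (1.6 → 2.48): reflection off a higher-index medium gives a half-wave phase shift.
The two reflections carry the same phase change, so no net offset.
For weak reflection here: 2 n t = (m + ½) λ.
λ = 2 n t / (m + ½). The second-longest wavelength is m = 1: λ = 2 × 1.6 × 305 / 1.50 = 651 nm.

651 nm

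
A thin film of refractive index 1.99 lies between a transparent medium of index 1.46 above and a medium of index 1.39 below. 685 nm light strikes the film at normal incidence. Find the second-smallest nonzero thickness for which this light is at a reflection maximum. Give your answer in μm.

Ray reflecting at the top interface goes from n = 1.46 toward n = 1.99: a half-wave phase shift.
Ray reflecting at the bottom interface goes from n = 1.99 toward n = 1.39: no phase shift.
The two reflections differ by half a wavelength.
With one net inversion, constructive interference in reflection requires 2 n t = (m + ½) λ.
The second-smallest nonzero thickness corresponds to m = 1: t = (m + ½) λ / (2 n) = 1.50 × 685 / (2 × 1.99) = 258 nm.

0.258 μm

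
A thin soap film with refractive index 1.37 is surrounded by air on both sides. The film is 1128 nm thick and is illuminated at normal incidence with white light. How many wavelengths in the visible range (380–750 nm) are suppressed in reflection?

4

At the upper boundary (n = 1.0 to n = 1.37) the reflected ray undergoes a half-wave phase shift.
At the lower boundary (n = 1.37 to n = 1.0) the reflected ray undergoes no phase shift.
The two reflections differ by half a wavelength.
With one net inversion, destructive interference in reflection requires 2 n t = m λ.
λ = 2 n t / m = 3091 / m nm.
m=4: 773 nm (IR); m=5: 618 nm (visible); m=6: 515 nm (visible); m=7: 442 nm (visible); m=8: 386 nm (visible); m=9: 343 nm (UV).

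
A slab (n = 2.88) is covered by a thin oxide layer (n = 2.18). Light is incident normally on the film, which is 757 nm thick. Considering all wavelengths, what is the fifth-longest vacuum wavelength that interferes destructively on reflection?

At the upper boundary (n = 1.0 to n = 2.18) the reflected ray undergoes a half-wave phase shift.
Bottom surface (2.18 → 2.88): reflection off a higher-index medium gives a half-wave phase shift.
Zero or two π shifts → no net half-wave offset.
With no net inversion, destructive interference in reflection requires 2 n t = (m + ½) λ.
λ = 2 n t / (m + ½). The fifth-longest wavelength is m = 4: λ = 2 × 2.18 × 757 / 4.50 = 733 nm.

733 nm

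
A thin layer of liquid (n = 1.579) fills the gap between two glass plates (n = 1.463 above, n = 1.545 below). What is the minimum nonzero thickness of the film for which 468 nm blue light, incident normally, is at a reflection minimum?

Ray reflecting at the top interface goes from n = 1.463 toward n = 1.579: a half-wave phase shift.
Bottom surface (1.579 → 1.545): reflection off a lower-index medium gives no phase shift.
Exactly one π shift → a net half-wave offset.
With one net inversion, destructive interference in reflection requires 2 n t = m λ.
Minimum nonzero at m = 1: t = λ / (2 n) = 468 / (2 × 1.579) = 148 nm.

148 nm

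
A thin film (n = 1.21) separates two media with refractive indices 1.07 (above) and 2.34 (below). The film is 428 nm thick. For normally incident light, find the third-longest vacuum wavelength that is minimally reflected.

414 nm

Top surface (1.07 → 1.21): reflection off a higher-index medium gives a half-wave phase shift.
At the lower boundary (n = 1.21 to n = 2.34) the reflected ray undergoes a half-wave phase shift.
Zero or two π shifts → no net half-wave offset.
For weak reflection here: 2 n t = (m + ½) λ.
λ = 2 n t / (m + ½). The third-longest wavelength is m = 2: λ = 2 × 1.21 × 428 / 2.50 = 414 nm.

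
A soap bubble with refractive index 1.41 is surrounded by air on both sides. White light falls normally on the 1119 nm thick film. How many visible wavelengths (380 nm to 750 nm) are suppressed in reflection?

4

At the upper boundary (n = 1.0 to n = 1.41) the reflected ray undergoes a half-wave phase shift.
At the lower boundary (n = 1.41 to n = 1.0) the reflected ray undergoes no phase shift.
Net: one phase inversion between the two reflected rays.
With one net inversion, destructive interference in reflection requires 2 n t = m λ.
λ = 2 n t / m = 3156 / m nm.
m=4: 789 nm (IR); m=5: 631 nm (visible); m=6: 526 nm (visible); m=7: 451 nm (visible); m=8: 394 nm (visible); m=9: 351 nm (UV).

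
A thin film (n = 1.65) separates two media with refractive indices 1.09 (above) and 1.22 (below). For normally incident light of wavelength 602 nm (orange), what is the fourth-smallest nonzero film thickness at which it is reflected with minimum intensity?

Ray reflecting at the top interface goes from n = 1.09 toward n = 1.65: a half-wave phase shift.
Bottom surface (1.65 → 1.22): reflection off a lower-index medium gives no phase shift.
The two reflections differ by half a wavelength.
With one net inversion, destructive interference in reflection requires 2 n t = m λ.
The fourth-smallest nonzero thickness corresponds to m = 4: t = m λ / (2 n) = 4.00 × 602 / (2 × 1.65) = 730 nm.

730 nm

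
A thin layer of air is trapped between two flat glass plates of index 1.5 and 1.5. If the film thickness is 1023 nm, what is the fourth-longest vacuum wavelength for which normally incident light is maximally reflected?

585 nm

Top surface (1.5 → 1.0): reflection off a lower-index medium gives no phase shift.
At the lower boundary (n = 1.0 to n = 1.5) the reflected ray undergoes a half-wave phase shift.
The two reflections differ by half a wavelength.
With one net inversion, constructive interference in reflection requires 2 n t = (m + ½) λ.
λ = 2 n t / (m + ½). The fourth-longest wavelength is m = 3: λ = 2 × 1.0 × 1023 / 3.50 = 585 nm.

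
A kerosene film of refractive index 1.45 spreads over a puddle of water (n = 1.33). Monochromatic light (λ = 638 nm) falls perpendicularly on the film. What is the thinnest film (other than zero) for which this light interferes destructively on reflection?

220 nm

Top surface (1.0 → 1.45): reflection off a higher-index medium gives a half-wave phase shift.
At the lower boundary (n = 1.45 to n = 1.33) the reflected ray undergoes no phase shift.
Net: one phase inversion between the two reflected rays.
So the condition for destructive reflection is 2 n t = m λ.
Minimum nonzero at m = 1: t = λ / (2 n) = 638 / (2 × 1.45) = 220 nm.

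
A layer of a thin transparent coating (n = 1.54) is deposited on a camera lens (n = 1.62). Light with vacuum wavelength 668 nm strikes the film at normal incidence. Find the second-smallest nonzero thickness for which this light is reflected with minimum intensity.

325 nm

Top surface (1.0 → 1.54): reflection off a higher-index medium gives a half-wave phase shift.
Ray reflecting at the bottom interface goes from n = 1.54 toward n = 1.62: a half-wave phase shift.
Net: no relative phase inversion (both shifts match).
With no net inversion, destructive interference in reflection requires 2 n t = (m + ½) λ.
The second-smallest nonzero thickness corresponds to m = 1: t = (m + ½) λ / (2 n) = 1.50 × 668 / (2 × 1.54) = 325 nm.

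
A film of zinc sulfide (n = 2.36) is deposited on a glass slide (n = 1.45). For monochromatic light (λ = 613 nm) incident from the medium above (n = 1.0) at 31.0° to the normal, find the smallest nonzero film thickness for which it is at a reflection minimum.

At the upper boundary (n = 1.0 to n = 2.36) the reflected ray undergoes a half-wave phase shift.
Bottom surface (2.36 → 1.45): reflection off a lower-index medium gives no phase shift.
The two reflections differ by half a wavelength.
For dark reflection here: 2 n t cos θ_r = m λ.
Snell's law: 1.0 sin 31.0° = 2.36 sin θ_r → sin θ_r = 0.218, cos θ_r = 0.976.
Minimum nonzero at m = 1: t = λ / (2 n cos θ_r) = 613 / (2 × 2.36 × 0.976) = 133 nm.

133 nm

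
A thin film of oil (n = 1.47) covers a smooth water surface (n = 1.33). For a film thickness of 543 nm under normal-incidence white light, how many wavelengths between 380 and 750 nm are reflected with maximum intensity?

2

Ray reflecting at the top interface goes from n = 1.0 toward n = 1.47: a half-wave phase shift.
Ray reflecting at the bottom interface goes from n = 1.47 toward n = 1.33: no phase shift.
The two reflections differ by half a wavelength.
With one net inversion, constructive interference in reflection requires 2 n t = (m + ½) λ.
λ = 2 n t / (m + ½) = 1596 / (m + ½) nm.
m=1: 1064 nm (IR); m=2: 639 nm (visible); m=3: 456 nm (visible); m=4: 355 nm (UV).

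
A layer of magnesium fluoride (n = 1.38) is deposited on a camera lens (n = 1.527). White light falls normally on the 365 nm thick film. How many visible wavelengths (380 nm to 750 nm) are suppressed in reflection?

Top surface (1.0 → 1.38): reflection off a higher-index medium gives a half-wave phase shift.
Ray reflecting at the bottom interface goes from n = 1.38 toward n = 1.527: a half-wave phase shift.
The two reflections carry the same phase change, so no net offset.
With no net inversion, destructive interference in reflection requires 2 n t = (m + ½) λ.
λ = 2 n t / (m + ½) = 1007 / (m + ½) nm.
m=0: 2015 nm (IR); m=1: 672 nm (visible); m=2: 403 nm (visible); m=3: 288 nm (UV).

2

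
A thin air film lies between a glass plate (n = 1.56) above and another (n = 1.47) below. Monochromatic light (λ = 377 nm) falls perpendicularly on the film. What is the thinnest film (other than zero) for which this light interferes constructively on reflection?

Ray reflecting at the top interface goes from n = 1.56 toward n = 1.0: no phase shift.
Bottom surface (1.0 → 1.47): reflection off a higher-index medium gives a half-wave phase shift.
The two reflections differ by half a wavelength.
For bright reflection here: 2 n t = (m + ½) λ.
Minimum at m = 0: t = λ / (4 n) = 377 / (4 × 1.0) = 94.3 nm.

94.3 nm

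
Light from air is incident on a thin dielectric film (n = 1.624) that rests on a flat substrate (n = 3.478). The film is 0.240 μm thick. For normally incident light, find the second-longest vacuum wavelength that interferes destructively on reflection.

520 nm

Top surface (1.0 → 1.624): reflection off a higher-index medium gives a half-wave phase shift.
Bottom surface (1.624 → 3.478): reflection off a higher-index medium gives a half-wave phase shift.
Zero or two π shifts → no net half-wave offset.
With no net inversion, destructive interference in reflection requires 2 n t = (m + ½) λ.
λ = 2 n t / (m + ½). The second-longest wavelength is m = 1: λ = 2 × 1.624 × 240 / 1.50 = 520 nm.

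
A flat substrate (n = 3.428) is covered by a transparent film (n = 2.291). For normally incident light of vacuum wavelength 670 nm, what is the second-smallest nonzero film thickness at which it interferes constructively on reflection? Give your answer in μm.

At the upper boundary (n = 1.0 to n = 2.291) the reflected ray undergoes a half-wave phase shift.
At the lower boundary (n = 2.291 to n = 3.428) the reflected ray undergoes a half-wave phase shift.
Zero or two π shifts → no net half-wave offset.
So the condition for constructive reflection is 2 n t = m λ.
The second-smallest nonzero thickness corresponds to m = 2: t = m λ / (2 n) = 2.00 × 670 / (2 × 2.291) = 292 nm.

0.292 μm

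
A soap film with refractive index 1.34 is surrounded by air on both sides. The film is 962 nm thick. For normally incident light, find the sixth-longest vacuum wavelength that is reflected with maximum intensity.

Top surface (1.0 → 1.34): reflection off a higher-index medium gives a half-wave phase shift.
Bottom surface (1.34 → 1.0): reflection off a lower-index medium gives no phase shift.
Exactly one π shift → a net half-wave offset.
For strong reflection here: 2 n t = (m + ½) λ.
λ = 2 n t / (m + ½). The sixth-longest wavelength is m = 5: λ = 2 × 1.34 × 962 / 5.50 = 469 nm.

469 nm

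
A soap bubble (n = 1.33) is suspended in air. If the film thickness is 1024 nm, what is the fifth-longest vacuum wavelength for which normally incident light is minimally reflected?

Ray reflecting at the top interface goes from n = 1.0 toward n = 1.33: a half-wave phase shift.
At the lower boundary (n = 1.33 to n = 1.0) the reflected ray undergoes no phase shift.
Exactly one π shift → a net half-wave offset.
So the condition for destructive reflection is 2 n t = m λ.
λ = 2 n t / m. The fifth-longest wavelength is m = 5: λ = 2 × 1.33 × 1024 / 5.00 = 545 nm.

545 nm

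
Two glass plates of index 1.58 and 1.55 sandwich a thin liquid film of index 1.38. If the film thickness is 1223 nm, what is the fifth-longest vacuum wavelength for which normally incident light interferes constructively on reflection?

750 nm

Ray reflecting at the top interface goes from n = 1.58 toward n = 1.38: no phase shift.
Ray reflecting at the bottom interface goes from n = 1.38 toward n = 1.55: a half-wave phase shift.
Exactly one π shift → a net half-wave offset.
So the condition for constructive reflection is 2 n t = (m + ½) λ.
λ = 2 n t / (m + ½). The fifth-longest wavelength is m = 4: λ = 2 × 1.38 × 1223 / 4.50 = 750 nm.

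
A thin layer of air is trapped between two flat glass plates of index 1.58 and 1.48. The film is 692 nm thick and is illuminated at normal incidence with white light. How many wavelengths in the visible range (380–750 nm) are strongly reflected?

2

Top surface (1.58 → 1.0): reflection off a lower-index medium gives no phase shift.
Bottom surface (1.0 → 1.48): reflection off a higher-index medium gives a half-wave phase shift.
Exactly one π shift → a net half-wave offset.
For maximum reflection here: 2 n t = (m + ½) λ.
λ = 2 n t / (m + ½) = 1384 / (m + ½) nm.
m=1: 923 nm (IR); m=2: 554 nm (visible); m=3: 395 nm (visible); m=4: 308 nm (UV).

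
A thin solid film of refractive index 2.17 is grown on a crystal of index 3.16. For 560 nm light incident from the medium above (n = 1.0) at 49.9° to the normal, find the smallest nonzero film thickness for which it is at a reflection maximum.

138 nm

Top surface (1.0 → 2.17): reflection off a higher-index medium gives a half-wave phase shift.
At the lower boundary (n = 2.17 to n = 3.16) the reflected ray undergoes a half-wave phase shift.
The two reflections carry the same phase change, so no net offset.
So the condition for constructive reflection is 2 n t cos θ_r = m λ.
Snell's law: 1.0 sin 49.9° = 2.17 sin θ_r → sin θ_r = 0.352, cos θ_r = 0.936.
Minimum nonzero at m = 1: t = λ / (2 n cos θ_r) = 560 / (2 × 2.17 × 0.936) = 138 nm.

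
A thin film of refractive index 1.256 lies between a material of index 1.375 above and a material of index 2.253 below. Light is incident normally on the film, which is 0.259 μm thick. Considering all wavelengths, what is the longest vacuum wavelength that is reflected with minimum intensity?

At the upper boundary (n = 1.375 to n = 1.256) the reflected ray undergoes no phase shift.
Bottom surface (1.256 → 2.253): reflection off a higher-index medium gives a half-wave phase shift.
Exactly one π shift → a net half-wave offset.
For dark reflection here: 2 n t = m λ.
λ = 2 n t / m. The longest wavelength is m = 1: λ = 2 × 1.256 × 259 / 1.00 = 651 nm.

651 nm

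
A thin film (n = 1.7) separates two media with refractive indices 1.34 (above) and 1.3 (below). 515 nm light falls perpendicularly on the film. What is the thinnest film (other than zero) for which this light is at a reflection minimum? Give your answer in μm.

At the upper boundary (n = 1.34 to n = 1.7) the reflected ray undergoes a half-wave phase shift.
Bottom surface (1.7 → 1.3): reflection off a lower-index medium gives no phase shift.
Exactly one π shift → a net half-wave offset.
For weak reflection here: 2 n t = m λ.
Minimum nonzero at m = 1: t = λ / (2 n) = 515 / (2 × 1.7) = 151 nm.

0.151 μm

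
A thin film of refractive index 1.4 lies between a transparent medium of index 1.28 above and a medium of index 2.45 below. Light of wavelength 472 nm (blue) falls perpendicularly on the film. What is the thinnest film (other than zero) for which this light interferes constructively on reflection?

At the upper boundary (n = 1.28 to n = 1.4) the reflected ray undergoes a half-wave phase shift.
At the lower boundary (n = 1.4 to n = 2.45) the reflected ray undergoes a half-wave phase shift.
The two reflections carry the same phase change, so no net offset.
So the condition for constructive reflection is 2 n t = m λ.
Minimum nonzero at m = 1: t = λ / (2 n) = 472 / (2 × 1.4) = 169 nm.

169 nm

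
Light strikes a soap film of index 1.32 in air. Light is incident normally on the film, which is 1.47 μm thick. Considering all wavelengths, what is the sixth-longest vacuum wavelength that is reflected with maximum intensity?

706 nm

At the upper boundary (n = 1.0 to n = 1.32) the reflected ray undergoes a half-wave phase shift.
At the lower boundary (n = 1.32 to n = 1.0) the reflected ray undergoes no phase shift.
The two reflections differ by half a wavelength.
With one net inversion, constructive interference in reflection requires 2 n t = (m + ½) λ.
λ = 2 n t / (m + ½). The sixth-longest wavelength is m = 5: λ = 2 × 1.32 × 1470 / 5.50 = 706 nm.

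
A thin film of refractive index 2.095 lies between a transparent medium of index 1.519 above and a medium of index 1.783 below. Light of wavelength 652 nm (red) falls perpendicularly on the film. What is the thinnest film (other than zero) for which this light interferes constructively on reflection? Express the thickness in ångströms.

778 Å

Top surface (1.519 → 2.095): reflection off a higher-index medium gives a half-wave phase shift.
Ray reflecting at the bottom interface goes from n = 2.095 toward n = 1.783: no phase shift.
Net: one phase inversion between the two reflected rays.
So the condition for constructive reflection is 2 n t = (m + ½) λ.
Minimum at m = 0: t = λ / (4 n) = 652 / (4 × 2.095) = 77.8 nm.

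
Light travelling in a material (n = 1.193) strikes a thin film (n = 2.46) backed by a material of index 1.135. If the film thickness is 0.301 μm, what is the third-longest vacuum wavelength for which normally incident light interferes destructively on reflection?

494 nm

Ray reflecting at the top interface goes from n = 1.193 toward n = 2.46: a half-wave phase shift.
Ray reflecting at the bottom interface goes from n = 2.46 toward n = 1.135: no phase shift.
Net: one phase inversion between the two reflected rays.
So the condition for destructive reflection is 2 n t = m λ.
λ = 2 n t / m. The third-longest wavelength is m = 3: λ = 2 × 2.46 × 301 / 3.00 = 494 nm.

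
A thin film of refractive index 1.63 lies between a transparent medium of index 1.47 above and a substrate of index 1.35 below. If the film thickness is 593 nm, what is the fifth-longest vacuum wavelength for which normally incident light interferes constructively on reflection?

430 nm

Ray reflecting at the top interface goes from n = 1.47 toward n = 1.63: a half-wave phase shift.
At the lower boundary (n = 1.63 to n = 1.35) the reflected ray undergoes no phase shift.
Net: one phase inversion between the two reflected rays.
For bright reflection here: 2 n t = (m + ½) λ.
λ = 2 n t / (m + ½). The fifth-longest wavelength is m = 4: λ = 2 × 1.63 × 593 / 4.50 = 430 nm.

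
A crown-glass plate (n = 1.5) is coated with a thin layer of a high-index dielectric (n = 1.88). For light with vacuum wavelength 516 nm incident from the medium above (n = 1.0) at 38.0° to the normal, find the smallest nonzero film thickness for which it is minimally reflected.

145 nm

At the upper boundary (n = 1.0 to n = 1.88) the reflected ray undergoes a half-wave phase shift.
Ray reflecting at the bottom interface goes from n = 1.88 toward n = 1.5: no phase shift.
Exactly one π shift → a net half-wave offset.
So the condition for destructive reflection is 2 n t cos θ_r = m λ.
Snell's law: 1.0 sin 38.0° = 1.88 sin θ_r → sin θ_r = 0.327, cos θ_r = 0.945.
Minimum nonzero at m = 1: t = λ / (2 n cos θ_r) = 516 / (2 × 1.88 × 0.945) = 145 nm.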